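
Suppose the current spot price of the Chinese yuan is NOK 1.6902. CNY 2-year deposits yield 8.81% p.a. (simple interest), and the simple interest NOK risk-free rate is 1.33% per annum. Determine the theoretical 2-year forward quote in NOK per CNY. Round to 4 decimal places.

T = 2 years.
Growth of 1 NOK over T: 1 + 0.0133×2 = 1.026600.
CNY growth factor: 1 + 0.0881×2 = 1.176200.
So F = 1.6902 × 1.026600 / 1.176200 = 1.475225 (NOK/CNY).

1.4752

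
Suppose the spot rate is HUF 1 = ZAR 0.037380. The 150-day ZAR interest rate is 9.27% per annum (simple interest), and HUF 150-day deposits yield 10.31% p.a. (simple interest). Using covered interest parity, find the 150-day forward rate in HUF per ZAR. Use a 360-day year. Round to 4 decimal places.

T = 150/360 years.
ZAR growth factor: 1 + 0.0927×150/360 = 1.038625.
Growth of 1 HUF over T: 1 + 0.1031×150/360 = 1.04295833.
CIP: F = S · (grow ZAR)/(grow HUF) = 0.03738 × 1.038625/1.04295833 = 0.037224692 ZAR per HUF.
Quoted the other way: 1/0.037224692 = 26.8639 HUF per ZAR.

26.8639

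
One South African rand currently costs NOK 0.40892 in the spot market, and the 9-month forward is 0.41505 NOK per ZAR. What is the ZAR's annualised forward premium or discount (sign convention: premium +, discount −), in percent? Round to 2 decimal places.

+2.00%

T = 9/12 years.
ZAR trades forward at +1.49907% vs spot over the period.
Per annum: 0.0149907 / (9/12) = 0.019988 = 2.00%.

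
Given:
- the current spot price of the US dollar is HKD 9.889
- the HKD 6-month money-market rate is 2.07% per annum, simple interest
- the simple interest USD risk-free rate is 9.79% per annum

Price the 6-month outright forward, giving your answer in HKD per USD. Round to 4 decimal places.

T = 6/12 years.
Growth of 1 HKD over T: 1 + 0.0207×6/12 = 1.010350.
USD accumulates by 1 + 0.0979×6/12 = 1.048950.
CIP: F = S · (grow HKD)/(grow USD) = 9.889 × 1.010350/1.048950 = 9.525098 HKD per USD.

9.5251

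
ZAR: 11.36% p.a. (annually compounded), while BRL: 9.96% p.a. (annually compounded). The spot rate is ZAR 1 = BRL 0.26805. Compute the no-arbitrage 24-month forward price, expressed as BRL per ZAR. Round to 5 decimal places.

0.26135

T = 2 years.
Growth of 1 BRL over T: (1 + 0.0996)^2 = 1.2091202.
ZAR accumulates by (1 + 0.1136)^2 = 1.240105.
So F = 0.26805 × 1.2091202 / 1.240105 = 0.2613526 (BRL/ZAR).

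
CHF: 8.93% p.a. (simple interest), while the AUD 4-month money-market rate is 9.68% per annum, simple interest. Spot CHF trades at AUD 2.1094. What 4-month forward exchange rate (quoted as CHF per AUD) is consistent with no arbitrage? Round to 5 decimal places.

T = 4/12 years.
AUD growth factor: 1 + 0.0968×4/12 = 1.0322667.
CHF growth factor: 1 + 0.0893×4/12 = 1.0297667.
So F = 2.1094 × 1.0322667 / 1.0297667 = 2.114521 (AUD/CHF).
Invert for CHF per AUD: 1 / 2.114521 = 0.47292.

0.47292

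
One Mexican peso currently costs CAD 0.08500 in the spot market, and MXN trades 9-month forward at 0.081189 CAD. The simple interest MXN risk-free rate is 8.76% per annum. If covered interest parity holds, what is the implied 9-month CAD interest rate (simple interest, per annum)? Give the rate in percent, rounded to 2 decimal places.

T = 9/12 years.
By CIP, F/S equals the CAD-to-MXN growth ratio: 0.081189/0.085 = 0.9551647.
The MXN side grows by 1 + 0.0876×9/12 = 1.065700.
Hence g_CAD = 1.017919.
(1.017919 − 1)/T = 0.023892, i.e. 2.39%.

2.39%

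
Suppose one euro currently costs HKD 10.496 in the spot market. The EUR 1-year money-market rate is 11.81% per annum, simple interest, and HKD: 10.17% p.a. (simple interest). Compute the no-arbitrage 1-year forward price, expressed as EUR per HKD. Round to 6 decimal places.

T = 1 year.
Growth of 1 HKD over T: 1 + 0.1017×1 = 1.101700.
Growth of 1 EUR over T: 1 + 0.1181×1 = 1.118100.
CIP: F = S · (grow HKD)/(grow EUR) = 10.496 × 1.101700/1.118100 = 10.34205 HKD per EUR.
Invert for EUR per HKD: 1 / 10.34205 = 0.096693.

0.096693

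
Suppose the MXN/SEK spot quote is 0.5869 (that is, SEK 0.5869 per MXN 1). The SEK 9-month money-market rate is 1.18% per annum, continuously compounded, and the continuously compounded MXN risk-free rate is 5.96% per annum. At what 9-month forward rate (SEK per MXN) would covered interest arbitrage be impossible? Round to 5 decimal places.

0.56623

T = 9/12 years.
SEK growth factor: e^(0.0118×9/12) = 1.0088893.
Growth of 1 MXN over T: e^(0.0596×9/12) = 1.0457141.
CIP: F = S · (grow SEK)/(grow MXN) = 0.5869 × 1.0088893/1.0457141 = 0.5662323 SEK per MXN.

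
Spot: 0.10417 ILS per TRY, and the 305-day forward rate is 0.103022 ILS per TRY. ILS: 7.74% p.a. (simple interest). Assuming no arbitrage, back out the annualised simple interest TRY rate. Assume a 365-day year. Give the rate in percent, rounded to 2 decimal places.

9.16%

T = 305/365 years.
By CIP, F/S equals the ILS-to-TRY growth ratio: 0.103022/0.10417 = 0.9889796.
The ILS side grows by 1 + 0.0774×305/365 = 1.0646767.
That pins the TRY growth at 1.0765406.
(1.0765406 − 1)/T = 0.091598, i.e. 9.16%.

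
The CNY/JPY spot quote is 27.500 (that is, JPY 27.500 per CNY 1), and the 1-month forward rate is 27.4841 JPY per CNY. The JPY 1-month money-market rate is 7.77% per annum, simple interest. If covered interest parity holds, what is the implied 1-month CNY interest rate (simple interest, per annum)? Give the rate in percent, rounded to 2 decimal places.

T = 1/12 years.
By CIP, F/S equals the JPY-to-CNY growth ratio: 27.4841/27.5 = 0.9994218.
The JPY side grows by 1 + 0.0777×1/12 = 1.006475.
That pins the CNY growth at 1.0070573.
r = (1.0070573 − 1)/(1/12) = 0.084688 → 8.47%.

8.47%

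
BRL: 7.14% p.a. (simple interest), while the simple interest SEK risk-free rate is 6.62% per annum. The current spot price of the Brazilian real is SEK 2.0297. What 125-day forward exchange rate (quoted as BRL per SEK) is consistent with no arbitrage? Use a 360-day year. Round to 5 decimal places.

0.49355

T = 125/360 years.
SEK accumulates by 1 + 0.0662×125/360 = 1.0229861.
BRL accumulates by 1 + 0.0714×125/360 = 1.0247917.
CIP: F = S · (grow SEK)/(grow BRL) = 2.0297 × 1.0229861/1.0247917 = 2.026124 SEK per BRL.
Quoted the other way: 1/2.026124 = 0.49355 BRL per SEK.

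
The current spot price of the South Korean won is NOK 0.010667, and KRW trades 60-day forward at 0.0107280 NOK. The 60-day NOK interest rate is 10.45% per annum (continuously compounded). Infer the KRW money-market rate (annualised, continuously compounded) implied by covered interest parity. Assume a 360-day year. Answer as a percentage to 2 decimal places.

7.03%

T = 60/360 years.
By CIP, F/S equals the NOK-to-KRW growth ratio: 0.010728/0.010667 = 1.0057186.
NOK growth factor: e^(0.1045×60/360) = 1.0175692.
So the KRW growth factor = 1.0117832.
r = ln(1.0117832)/(60/360) = 0.070286 → 7.03%.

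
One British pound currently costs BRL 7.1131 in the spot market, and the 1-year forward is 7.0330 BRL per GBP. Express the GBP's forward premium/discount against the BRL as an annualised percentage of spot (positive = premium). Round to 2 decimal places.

T = 1 year.
GBP trades forward at -1.12609% vs spot over the period.
Per annum: -0.0112609 / 1 = -0.011261 = -1.13%.

-1.13%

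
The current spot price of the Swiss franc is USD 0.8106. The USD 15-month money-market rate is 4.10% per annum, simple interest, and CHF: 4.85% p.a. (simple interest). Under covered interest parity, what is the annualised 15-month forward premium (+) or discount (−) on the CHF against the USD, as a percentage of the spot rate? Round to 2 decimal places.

-0.71%

T = 15/12 years.
No-arbitrage forward: 0.8106 × 1.051250 / 1.060625 = 0.8034350 USD/CHF.
(F − S)/S ÷ T = (0.8034350 − 0.8106)/0.8106/(15/12) = -0.007071 → -0.71%.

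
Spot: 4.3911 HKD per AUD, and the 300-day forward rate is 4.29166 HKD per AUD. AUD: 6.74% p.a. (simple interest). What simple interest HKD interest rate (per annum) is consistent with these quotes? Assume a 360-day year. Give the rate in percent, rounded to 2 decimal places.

T = 300/360 years.
F/S = 4.29166/4.3911 = 0.9773542 = (growth of HKD) / (growth of AUD).
The AUD side grows by 1 + 0.0674×300/360 = 1.0561667.
Hence g_HKD = 1.032249.
(1.032249 − 1)/T = 0.038699, i.e. 3.87%.

3.87%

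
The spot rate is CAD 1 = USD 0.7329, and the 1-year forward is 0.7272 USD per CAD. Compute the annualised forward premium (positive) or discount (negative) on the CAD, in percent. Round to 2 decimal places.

T = 1 year.
(F − S)/S = (0.7272 − 0.7329)/0.7329 = -0.0077773.
Annualise by dividing by T: -0.0077773 / 1 = -0.007777 → -0.78%.

-0.78%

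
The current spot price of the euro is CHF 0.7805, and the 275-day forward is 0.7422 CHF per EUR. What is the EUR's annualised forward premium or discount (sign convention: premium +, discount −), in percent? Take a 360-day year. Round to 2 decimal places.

-6.42%

T = 275/360 years.
EUR trades forward at -4.90711% vs spot over the period.
Per annum: -0.0490711 / (275/360) = -0.064239 = -6.42%.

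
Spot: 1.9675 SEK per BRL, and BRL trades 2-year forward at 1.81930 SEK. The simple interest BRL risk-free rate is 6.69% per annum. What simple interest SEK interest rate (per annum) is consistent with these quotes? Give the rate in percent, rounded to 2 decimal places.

T = 2 years.
CIP gives F = S · g_SEK/g_BRL, so g_SEK/g_BRL = 1.8193/1.9675 = 0.9246760.
The BRL side grows by 1 + 0.0669×2 = 1.133800.
Hence g_SEK = 1.0483976.
r = (1.0483976 − 1)/2 = 0.024199 → 2.42%.

2.42%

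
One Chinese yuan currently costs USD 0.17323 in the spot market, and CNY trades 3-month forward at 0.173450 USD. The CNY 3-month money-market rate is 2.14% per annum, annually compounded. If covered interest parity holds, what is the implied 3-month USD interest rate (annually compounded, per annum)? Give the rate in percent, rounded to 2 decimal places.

T = 3/12 years.
F/S = 0.17345/0.17323 = 1.0012700 = (growth of USD) / (growth of CNY).
The CNY side grows by (1 + 0.0214)^(3/12) = 1.0053076.
That pins the USD growth at 1.0065843.
Annualise: 1.0065843^(12/3) − 1 = 0.026598 = 2.66%.

2.66%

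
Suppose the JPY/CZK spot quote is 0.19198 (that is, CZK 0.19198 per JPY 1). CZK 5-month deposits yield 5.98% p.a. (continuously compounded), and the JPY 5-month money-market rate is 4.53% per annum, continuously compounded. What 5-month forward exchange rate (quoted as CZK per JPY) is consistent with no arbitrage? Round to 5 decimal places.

0.19314

T = 5/12 years.
Growth of 1 CZK over T: e^(0.0598×5/12) = 1.0252297.
JPY accumulates by e^(0.0453×5/12) = 1.0190543.
CIP: F = S · (grow CZK)/(grow JPY) = 0.19198 × 1.0252297/1.0190543 = 0.1931434 CZK per JPY.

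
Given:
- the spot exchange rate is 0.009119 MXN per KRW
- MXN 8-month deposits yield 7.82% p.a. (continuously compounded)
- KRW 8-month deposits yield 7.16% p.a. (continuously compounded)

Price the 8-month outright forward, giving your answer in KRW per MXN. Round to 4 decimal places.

109.1797

T = 8/12 years.
Growth of 1 MXN over T: e^(0.0782×8/12) = 1.053516202.
KRW growth factor: e^(0.0716×8/12) = 1.048890914.
Forward (MXN per KRW) = 0.009119 × 1.053516202 / 1.048890914 = 0.00915921200.
Invert for KRW per MXN: 1 / 0.00915921200 = 109.1797.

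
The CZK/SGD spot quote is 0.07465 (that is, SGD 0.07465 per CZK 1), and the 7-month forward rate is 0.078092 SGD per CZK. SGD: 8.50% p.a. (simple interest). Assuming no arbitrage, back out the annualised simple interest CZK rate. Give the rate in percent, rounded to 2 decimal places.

T = 7/12 years.
F/S = 0.078092/0.07465 = 1.0461085 = (growth of SGD) / (growth of CZK).
SGD growth factor: 1 + 0.0850×7/12 = 1.0495833.
So the CZK growth factor = 1.0033216.
(1.0033216 − 1)/T = 0.005694, i.e. 0.57%.

0.57%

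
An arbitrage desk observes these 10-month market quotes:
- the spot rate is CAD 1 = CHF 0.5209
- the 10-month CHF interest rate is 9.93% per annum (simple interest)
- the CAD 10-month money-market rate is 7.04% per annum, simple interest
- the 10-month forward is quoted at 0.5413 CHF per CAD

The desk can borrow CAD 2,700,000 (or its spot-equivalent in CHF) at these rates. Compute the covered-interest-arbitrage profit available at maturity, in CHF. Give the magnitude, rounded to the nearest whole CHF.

CHF 24,440

T = 10/12 years.
Route A — deposit CAD, sell forward: 2,700,000 × 1.058666667 × 0.5413 = CHF 1,547,251.92.
Route B — convert at spot, deposit CHF: 2,700,000 × 0.5209 × 1.082750 = CHF 1,522,812.08.
The quoted forward overvalues CAD, so borrow CHF, buy CAD at spot, deposit the CAD at 7.04%, and sell the proceeds forward at 0.5413.
Arbitrage profit = |1,547,251.92 − 1,522,812.08| = CHF 24,440.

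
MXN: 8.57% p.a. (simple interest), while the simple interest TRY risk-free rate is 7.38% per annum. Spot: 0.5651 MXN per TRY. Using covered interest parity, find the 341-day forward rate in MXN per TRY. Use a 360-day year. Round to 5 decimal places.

0.57105

T = 341/360 years.
MXN growth factor: 1 + 0.0857×341/360 = 1.0811769.
TRY growth factor: 1 + 0.0738×341/360 = 1.069905.
Forward (MXN per TRY) = 0.5651 × 1.0811769 / 1.069905 = 0.5710536.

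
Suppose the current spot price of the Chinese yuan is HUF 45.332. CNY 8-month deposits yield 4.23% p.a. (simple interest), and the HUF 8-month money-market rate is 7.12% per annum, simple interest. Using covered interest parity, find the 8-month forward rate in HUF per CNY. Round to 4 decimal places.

T = 8/12 years.
HUF accumulates by 1 + 0.0712×8/12 = 1.04746667.
CNY accumulates by 1 + 0.0423×8/12 = 1.028200.
Forward (HUF per CNY) = 45.332 × 1.04746667 / 1.028200 = 46.181442.

46.1814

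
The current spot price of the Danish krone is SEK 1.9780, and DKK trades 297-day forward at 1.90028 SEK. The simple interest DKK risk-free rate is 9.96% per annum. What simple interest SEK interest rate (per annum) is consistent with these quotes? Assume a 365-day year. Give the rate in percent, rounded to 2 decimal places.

4.74%

T = 297/365 years.
F/S = 1.90028/1.978 = 0.9607078 = (growth of SEK) / (growth of DKK).
DKK growth factor: 1 + 0.0996×297/365 = 1.0810444.
Hence g_SEK = 1.0385678.
r = (1.0385678 − 1)/(297/365) = 0.047398 → 4.74%.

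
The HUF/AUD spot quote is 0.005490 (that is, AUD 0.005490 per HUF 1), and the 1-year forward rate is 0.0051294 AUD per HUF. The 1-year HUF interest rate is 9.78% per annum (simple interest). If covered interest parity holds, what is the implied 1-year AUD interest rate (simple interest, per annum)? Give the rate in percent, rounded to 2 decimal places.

2.57%

T = 1 year.
CIP gives F = S · g_AUD/g_HUF, so g_AUD/g_HUF = 0.0051294/0.00549 = 0.9343169.
HUF growth factor: 1 + 0.0978×1 = 1.097800.
Hence g_AUD = 1.0256931.
r = (1.0256931 − 1)/1 = 0.025693 → 2.57%.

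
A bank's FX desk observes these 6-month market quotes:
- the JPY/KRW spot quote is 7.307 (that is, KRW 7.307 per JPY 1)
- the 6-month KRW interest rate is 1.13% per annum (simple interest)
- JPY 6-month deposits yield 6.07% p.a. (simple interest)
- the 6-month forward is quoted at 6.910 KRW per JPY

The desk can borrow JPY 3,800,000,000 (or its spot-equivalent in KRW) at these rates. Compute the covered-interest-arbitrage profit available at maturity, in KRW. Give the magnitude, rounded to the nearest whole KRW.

KRW 868,550,990

T = 6/12 years.
Invest the JPY and cover forward: 3,800,000,000 × 1.030350 × 6.910 = KRW 27,054,930,300.00.
Convert at spot and invest in KRW: 3,800,000,000 × 7.307 × 1.005650 = KRW 27,923,481,290.00.
The quoted forward undervalues JPY, so borrow JPY, convert to KRW at spot, deposit the KRW at 1.13%, and buy JPY forward at 6.910 to cover the loan.
Profit = 27,923,481,290.00 − 27,054,930,300.00 = KRW 868,550,990.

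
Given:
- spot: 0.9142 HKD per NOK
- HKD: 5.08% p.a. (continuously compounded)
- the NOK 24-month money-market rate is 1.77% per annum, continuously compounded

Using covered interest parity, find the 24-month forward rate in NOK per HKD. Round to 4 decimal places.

1.0238

T = 2 years.
HKD growth factor: e^(0.0508×2) = 1.1069406.
NOK growth factor: e^(0.0177×2) = 1.036034.
Forward (HKD per NOK) = 0.9142 × 1.1069406 / 1.036034 = 0.9767682.
Invert for NOK per HKD: 1 / 0.9767682 = 1.0238.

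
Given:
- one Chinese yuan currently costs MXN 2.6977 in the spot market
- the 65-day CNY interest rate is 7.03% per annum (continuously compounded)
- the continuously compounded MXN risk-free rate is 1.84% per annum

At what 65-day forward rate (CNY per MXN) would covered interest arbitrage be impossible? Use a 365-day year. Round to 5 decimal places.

T = 65/365 years.
Growth of 1 MXN over T: e^(0.0184×65/365) = 1.0032821.
CNY accumulates by e^(0.0703×65/365) = 1.0125979.
Forward (MXN per CNY) = 2.6977 × 1.0032821 / 1.0125979 = 2.672881.
Invert for CNY per MXN: 1 / 2.672881 = 0.37413.

0.37413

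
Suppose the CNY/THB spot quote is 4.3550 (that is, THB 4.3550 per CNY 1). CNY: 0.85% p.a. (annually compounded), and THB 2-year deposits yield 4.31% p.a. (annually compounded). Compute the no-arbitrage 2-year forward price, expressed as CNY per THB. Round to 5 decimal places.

0.21464

T = 2 years.
Growth of 1 THB over T: (1 + 0.0431)^2 = 1.0880576.
CNY accumulates by (1 + 0.0085)^2 = 1.0170723.
CIP: F = S · (grow THB)/(grow CNY) = 4.355 × 1.0880576/1.0170723 = 4.658952 THB per CNY.
Quoted the other way: 1/4.658952 = 0.21464 CNY per THB.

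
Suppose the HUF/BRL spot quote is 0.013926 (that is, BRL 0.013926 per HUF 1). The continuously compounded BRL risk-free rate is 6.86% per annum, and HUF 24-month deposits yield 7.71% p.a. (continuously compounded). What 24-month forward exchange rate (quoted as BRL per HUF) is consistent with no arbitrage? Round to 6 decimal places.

T = 2 years.
BRL accumulates by e^(0.0686×2) = 1.1470575.
HUF accumulates by e^(0.0771×2) = 1.1667242.
So F = 0.013926 × 1.1470575 / 1.1667242 = 0.01369126 (BRL/HUF).

0.013691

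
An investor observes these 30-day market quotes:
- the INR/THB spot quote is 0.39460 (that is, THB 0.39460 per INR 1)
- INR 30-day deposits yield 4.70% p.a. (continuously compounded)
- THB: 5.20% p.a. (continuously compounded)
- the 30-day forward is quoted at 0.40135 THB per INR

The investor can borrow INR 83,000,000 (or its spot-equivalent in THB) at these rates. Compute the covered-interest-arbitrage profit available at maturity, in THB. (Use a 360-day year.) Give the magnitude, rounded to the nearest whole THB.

T = 30/360 years.
Route A — deposit INR, sell forward: 83,000,000 × 1.0039243468 × 0.40135 = THB 33,442,778.04.
Route B — convert at spot, deposit THB: 83,000,000 × 0.39460 × 1.0043427358 = THB 32,894,032.41.
The quoted forward overvalues INR, so borrow THB, buy INR at spot, deposit the INR at 4.70%, and sell the proceeds forward at 0.40135.
Arbitrage profit = |33,442,778.04 − 32,894,032.41| = THB 548,746.

THB 548,746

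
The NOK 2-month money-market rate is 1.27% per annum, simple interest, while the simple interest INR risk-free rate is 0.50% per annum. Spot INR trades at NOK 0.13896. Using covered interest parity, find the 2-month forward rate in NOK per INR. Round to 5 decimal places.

T = 2/12 years.
Growth of 1 NOK over T: 1 + 0.0127×2/12 = 1.0021167.
Growth of 1 INR over T: 1 + 0.0050×2/12 = 1.0008333.
CIP: F = S · (grow NOK)/(grow INR) = 0.13896 × 1.0021167/1.0008333 = 0.1391382 NOK per INR.

0.13914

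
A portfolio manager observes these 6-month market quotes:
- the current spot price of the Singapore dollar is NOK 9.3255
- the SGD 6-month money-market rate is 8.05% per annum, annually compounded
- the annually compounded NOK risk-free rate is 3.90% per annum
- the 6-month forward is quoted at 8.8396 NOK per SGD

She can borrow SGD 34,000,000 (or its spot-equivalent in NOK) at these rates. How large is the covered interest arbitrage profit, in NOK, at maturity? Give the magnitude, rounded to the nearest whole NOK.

T = 6/12 years.
Invest the SGD and cover forward: 34,000,000 × 1.03947101932 × 8.8396 = NOK 312,409,272.76.
Convert at spot and invest in NOK: 34,000,000 × 9.3255 × 1.01931349447 = NOK 323,190,671.75.
The quoted forward undervalues SGD, so borrow SGD, convert to NOK at spot, deposit the NOK at 3.90%, and buy SGD forward at 8.8396 to cover the loan.
The gap between the two covered legs is NOK 10,781,399.

NOK 10,781,399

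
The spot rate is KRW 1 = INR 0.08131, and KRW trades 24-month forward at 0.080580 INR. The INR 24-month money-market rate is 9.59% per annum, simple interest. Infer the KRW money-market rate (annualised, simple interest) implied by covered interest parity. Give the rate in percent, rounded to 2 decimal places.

10.13%

T = 2 years.
CIP gives F = S · g_INR/g_KRW, so g_INR/g_KRW = 0.08058/0.08131 = 0.9910220.
INR growth factor: 1 + 0.0959×2 = 1.191800.
Hence g_KRW = 1.2025969.
(1.2025969 − 1)/T = 0.101298, i.e. 10.13%.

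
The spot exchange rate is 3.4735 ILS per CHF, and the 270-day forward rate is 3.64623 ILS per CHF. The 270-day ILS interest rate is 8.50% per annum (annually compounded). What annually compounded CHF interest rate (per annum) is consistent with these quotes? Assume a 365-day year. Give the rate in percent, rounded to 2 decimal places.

T = 270/365 years.
By CIP, F/S equals the ILS-to-CHF growth ratio: 3.64623/3.4735 = 1.0497279.
The ILS side grows by (1 + 0.0850)^(270/365) = 1.0622049.
So the CHF growth factor = 1.0118859.
Annualise: 1.0118859^(365/270) − 1 = 0.016101 = 1.61%.

1.61%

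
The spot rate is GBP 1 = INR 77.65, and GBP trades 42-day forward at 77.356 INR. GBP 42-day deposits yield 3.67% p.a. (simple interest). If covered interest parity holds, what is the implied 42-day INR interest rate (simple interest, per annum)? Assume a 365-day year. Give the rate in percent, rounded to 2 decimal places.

T = 42/365 years.
CIP gives F = S · g_INR/g_GBP, so g_INR/g_GBP = 77.356/77.65 = 0.9962138.
The GBP side grows by 1 + 0.0367×42/365 = 1.004223.
Hence g_INR = 1.0004208.
(1.0004208 − 1)/T = 0.003657, i.e. 0.37%.

0.37%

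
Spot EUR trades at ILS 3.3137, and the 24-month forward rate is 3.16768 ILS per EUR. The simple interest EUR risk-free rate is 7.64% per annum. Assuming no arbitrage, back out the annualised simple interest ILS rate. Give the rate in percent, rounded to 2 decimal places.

T = 2 years.
CIP gives F = S · g_ILS/g_EUR, so g_ILS/g_EUR = 3.16768/3.3137 = 0.9559345.
EUR growth factor: 1 + 0.0764×2 = 1.152800.
So the ILS growth factor = 1.1020013.
(1.1020013 − 1)/T = 0.051001, i.e. 5.10%.

5.10%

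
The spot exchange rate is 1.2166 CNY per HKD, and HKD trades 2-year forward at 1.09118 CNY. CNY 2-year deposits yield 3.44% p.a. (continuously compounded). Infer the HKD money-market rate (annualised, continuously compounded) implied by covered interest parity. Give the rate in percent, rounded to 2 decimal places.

8.88%

T = 2 years.
By CIP, F/S equals the CNY-to-HKD growth ratio: 1.09118/1.2166 = 0.8969094.
The CNY side grows by e^(0.0344×2) = 1.0712219.
That pins the HKD growth at 1.1943479.
Take logs: ln 1.1943479 / 2 = 0.088800, so 8.88%.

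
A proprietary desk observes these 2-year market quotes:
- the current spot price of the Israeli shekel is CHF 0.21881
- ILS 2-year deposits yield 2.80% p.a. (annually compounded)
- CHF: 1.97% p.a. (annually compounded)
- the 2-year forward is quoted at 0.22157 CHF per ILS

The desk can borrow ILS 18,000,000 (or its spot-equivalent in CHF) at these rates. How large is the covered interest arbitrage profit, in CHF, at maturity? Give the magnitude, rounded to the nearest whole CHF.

T = 2 years.
Keep in ILS, deliver into the forward: 18,000,000·1.056784·0.22157 = CHF 4,214,729.36.
Swap to CHF now, deposit: 18,000,000·0.21881·1.03978809 = CHF 4,095,288.58.
The quoted forward overvalues ILS, so borrow CHF, buy ILS at spot, deposit the ILS at 2.80%, and sell the proceeds forward at 0.22157.
Arbitrage profit = |4,214,729.36 − 4,095,288.58| = CHF 119,441.

CHF 119,441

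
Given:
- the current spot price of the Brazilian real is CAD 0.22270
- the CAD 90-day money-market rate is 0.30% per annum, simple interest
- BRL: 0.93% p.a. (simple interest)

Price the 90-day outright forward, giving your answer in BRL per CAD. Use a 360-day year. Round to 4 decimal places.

4.4974

T = 90/360 years.
CAD growth factor: 1 + 0.0030×90/360 = 1.000750.
BRL growth factor: 1 + 0.0093×90/360 = 1.002325.
So F = 0.2227 × 1.000750 / 1.002325 = 0.2223501 (CAD/BRL).
Invert for BRL per CAD: 1 / 0.2223501 = 4.4974.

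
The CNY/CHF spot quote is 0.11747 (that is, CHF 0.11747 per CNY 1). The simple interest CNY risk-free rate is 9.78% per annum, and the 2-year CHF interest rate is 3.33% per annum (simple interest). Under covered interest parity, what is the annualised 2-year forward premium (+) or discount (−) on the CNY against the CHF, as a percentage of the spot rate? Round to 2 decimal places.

T = 2 years.
CIP forward (CHF per CNY) = 0.11747 × 1.066600/1.195600 = 0.10479550.
(F − S)/S ÷ T = (0.10479550 − 0.11747)/0.11747/2 = -0.053948 → -5.39%.

-5.39%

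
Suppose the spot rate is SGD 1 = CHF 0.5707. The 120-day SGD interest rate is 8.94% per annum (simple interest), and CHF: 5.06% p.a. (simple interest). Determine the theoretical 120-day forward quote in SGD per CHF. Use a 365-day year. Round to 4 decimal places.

1.7742

T = 120/365 years.
CHF accumulates by 1 + 0.0506×120/365 = 1.0166356.
SGD growth factor: 1 + 0.0894×120/365 = 1.0293918.
CIP: F = S · (grow CHF)/(grow SGD) = 0.5707 × 1.0166356/1.0293918 = 0.5636279 CHF per SGD.
Quoted the other way: 1/0.5636279 = 1.7742 SGD per CHF.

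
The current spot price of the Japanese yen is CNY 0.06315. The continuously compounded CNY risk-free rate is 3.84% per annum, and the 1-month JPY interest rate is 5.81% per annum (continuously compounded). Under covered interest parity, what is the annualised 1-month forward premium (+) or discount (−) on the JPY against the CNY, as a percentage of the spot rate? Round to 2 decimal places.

-1.97%

T = 1/12 years.
F = S · g_CNY/g_JPY = 0.06315 × 1.0032051/1.0048534 = 0.06304641.
(F − S)/S ÷ T = (0.06304641 − 0.06315)/0.06315/(1/12) = -0.019685 → -1.97%.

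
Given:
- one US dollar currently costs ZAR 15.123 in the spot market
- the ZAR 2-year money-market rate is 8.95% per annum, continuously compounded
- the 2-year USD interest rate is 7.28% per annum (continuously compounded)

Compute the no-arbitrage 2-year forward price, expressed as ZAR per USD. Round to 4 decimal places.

T = 2 years.
ZAR accumulates by e^(0.0895×2) = 1.19602074.
Growth of 1 USD over T: e^(0.0728×2) = 1.1567334.
CIP: F = S · (grow ZAR)/(grow USD) = 15.123 × 1.19602074/1.1567334 = 15.636638 ZAR per USD.

15.6366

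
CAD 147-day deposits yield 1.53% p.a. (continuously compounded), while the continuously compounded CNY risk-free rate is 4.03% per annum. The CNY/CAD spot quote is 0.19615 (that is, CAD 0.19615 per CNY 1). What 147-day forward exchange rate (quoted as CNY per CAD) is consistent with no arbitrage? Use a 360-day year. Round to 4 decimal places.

5.1504

T = 147/360 years.
CAD growth factor: e^(0.0153×147/360) = 1.0062671.
CNY accumulates by e^(0.0403×147/360) = 1.016592.
Forward (CAD per CNY) = 0.19615 × 1.0062671 / 1.016592 = 0.1941578.
Quoted the other way: 1/0.1941578 = 5.1504 CNY per CAD.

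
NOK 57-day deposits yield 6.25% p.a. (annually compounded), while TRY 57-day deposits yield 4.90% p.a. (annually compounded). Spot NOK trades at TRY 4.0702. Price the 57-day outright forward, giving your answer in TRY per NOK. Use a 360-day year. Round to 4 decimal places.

T = 57/360 years.
Growth of 1 TRY over T: (1 + 0.0490)^(57/360) = 1.007603.
NOK accumulates by (1 + 0.0625)^(57/360) = 1.0096451.
So F = 4.0702 × 1.007603 / 1.0096451 = 4.061968 (TRY/NOK).

4.0620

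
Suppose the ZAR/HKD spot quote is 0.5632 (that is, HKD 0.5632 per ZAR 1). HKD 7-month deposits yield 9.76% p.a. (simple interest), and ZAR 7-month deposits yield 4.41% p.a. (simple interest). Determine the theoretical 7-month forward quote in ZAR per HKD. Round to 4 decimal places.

T = 7/12 years.
HKD accumulates by 1 + 0.0976×7/12 = 1.0569333.
ZAR accumulates by 1 + 0.0441×7/12 = 1.025725.
CIP: F = S · (grow HKD)/(grow ZAR) = 0.5632 × 1.0569333/1.025725 = 0.5803357 HKD per ZAR.
Invert for ZAR per HKD: 1 / 0.5803357 = 1.7231.

1.7231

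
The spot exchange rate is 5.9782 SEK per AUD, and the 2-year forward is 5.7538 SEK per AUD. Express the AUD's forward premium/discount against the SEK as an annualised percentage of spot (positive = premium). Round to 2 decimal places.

-1.88%

T = 2 years.
(F − S)/S = (5.7538 − 5.9782)/5.9782 = -0.0375364.
Annualise by dividing by T: -0.0375364 / 2 = -0.018768 → -1.88%.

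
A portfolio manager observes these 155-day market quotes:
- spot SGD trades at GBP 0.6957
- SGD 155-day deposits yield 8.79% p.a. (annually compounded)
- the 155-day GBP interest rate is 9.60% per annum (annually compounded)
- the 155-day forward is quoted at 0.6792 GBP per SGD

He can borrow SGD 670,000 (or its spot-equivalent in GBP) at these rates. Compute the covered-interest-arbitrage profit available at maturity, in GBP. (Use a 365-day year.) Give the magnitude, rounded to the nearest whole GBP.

GBP 12,982

T = 155/365 years.
Keep in SGD, deliver into the forward: 670,000·1.03642477·0.6792 = GBP 471,639.60.
Swap to GBP now, deposit: 670,000·0.6957·1.03969475 = GBP 484,621.48.
The quoted forward undervalues SGD, so borrow SGD, convert to GBP at spot, deposit the GBP at 9.60%, and buy SGD forward at 0.6792 to cover the loan.
The gap between the two covered legs is GBP 12,982.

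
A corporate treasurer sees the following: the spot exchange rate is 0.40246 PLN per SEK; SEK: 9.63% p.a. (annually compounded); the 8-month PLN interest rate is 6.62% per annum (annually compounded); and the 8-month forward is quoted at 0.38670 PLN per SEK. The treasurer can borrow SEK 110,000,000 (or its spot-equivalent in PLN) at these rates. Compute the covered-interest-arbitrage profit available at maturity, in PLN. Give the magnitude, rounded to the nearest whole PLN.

T = 8/12 years.
Invest the SEK and cover forward: 110,000,000 × 1.0632113629 × 0.38670 = PLN 45,225,821.74.
Convert at spot and invest in PLN: 110,000,000 × 0.40246 × 1.0436601924 = PLN 46,203,462.91.
The quoted forward undervalues SEK, so borrow SEK, convert to PLN at spot, deposit the PLN at 6.62%, and buy SEK forward at 0.38670 to cover the loan.
Arbitrage profit = |45,225,821.74 − 46,203,462.91| = PLN 977,641.

PLN 977,641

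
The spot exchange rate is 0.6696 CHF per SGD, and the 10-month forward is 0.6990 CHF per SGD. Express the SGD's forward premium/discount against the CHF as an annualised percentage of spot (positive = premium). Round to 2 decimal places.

+5.27%

T = 10/12 years.
SGD trades forward at +4.39068% vs spot over the period.
×(1/T) gives 5.27% p.a.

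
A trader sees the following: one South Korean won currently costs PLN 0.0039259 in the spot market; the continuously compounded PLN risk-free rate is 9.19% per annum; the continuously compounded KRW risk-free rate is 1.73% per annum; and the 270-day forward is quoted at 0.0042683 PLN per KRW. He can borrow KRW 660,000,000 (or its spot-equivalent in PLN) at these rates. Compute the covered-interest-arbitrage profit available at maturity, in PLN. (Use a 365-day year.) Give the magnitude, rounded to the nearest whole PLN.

PLN 79,997

T = 270/365 years.
Route A — deposit KRW, sell forward: 660,000,000 × 1.012879496 × 0.0042683 = PLN 2,853,360.54.
Route B — convert at spot, deposit PLN: 660,000,000 × 0.0039259 × 1.070344781 = PLN 2,773,363.94.
The quoted forward overvalues KRW, so borrow PLN, buy KRW at spot, deposit the KRW at 1.73%, and sell the proceeds forward at 0.0042683.
Arbitrage profit = |2,853,360.54 − 2,773,363.94| = PLN 79,997.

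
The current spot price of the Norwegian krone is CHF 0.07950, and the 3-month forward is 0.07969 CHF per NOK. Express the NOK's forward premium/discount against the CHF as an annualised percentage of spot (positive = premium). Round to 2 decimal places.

+0.96%

T = 3/12 years.
NOK trades forward at +0.23899% vs spot over the period.
Annualise by dividing by T: 0.0023899 / (3/12) = 0.009560 → 0.96%.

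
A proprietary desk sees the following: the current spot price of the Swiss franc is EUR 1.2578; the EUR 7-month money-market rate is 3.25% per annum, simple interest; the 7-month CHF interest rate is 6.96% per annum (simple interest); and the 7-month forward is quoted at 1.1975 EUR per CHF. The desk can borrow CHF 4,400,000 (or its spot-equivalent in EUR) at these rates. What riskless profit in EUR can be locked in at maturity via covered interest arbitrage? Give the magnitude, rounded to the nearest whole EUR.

T = 7/12 years.
Route A — deposit CHF, sell forward: 4,400,000 × 1.040600 × 1.1975 = EUR 5,482,921.40.
Route B — convert at spot, deposit EUR: 4,400,000 × 1.2578 × 1.018958333 = EUR 5,639,241.48.
The quoted forward undervalues CHF, so borrow CHF, convert to EUR at spot, deposit the EUR at 3.25%, and buy CHF forward at 1.1975 to cover the loan.
Profit = 5,639,241.48 − 5,482,921.40 = EUR 156,320.

EUR 156,320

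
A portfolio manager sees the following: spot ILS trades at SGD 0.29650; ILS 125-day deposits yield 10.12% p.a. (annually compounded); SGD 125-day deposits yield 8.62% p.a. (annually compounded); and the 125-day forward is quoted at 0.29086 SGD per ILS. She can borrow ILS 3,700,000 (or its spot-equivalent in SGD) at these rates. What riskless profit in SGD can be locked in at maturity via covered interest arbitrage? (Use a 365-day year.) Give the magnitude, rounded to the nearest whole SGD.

SGD 16,255

T = 125/365 years.
Route A — deposit ILS, sell forward: 3,700,000 × 1.033564873 × 0.29086 = SGD 1,112,303.91.
Route B — convert at spot, deposit SGD: 3,700,000 × 0.29650 × 1.028721641 = SGD 1,128,559.08.
The quoted forward undervalues ILS, so borrow ILS, convert to SGD at spot, deposit the SGD at 8.62%, and buy ILS forward at 0.29086 to cover the loan.
The gap between the two covered legs is SGD 16,255.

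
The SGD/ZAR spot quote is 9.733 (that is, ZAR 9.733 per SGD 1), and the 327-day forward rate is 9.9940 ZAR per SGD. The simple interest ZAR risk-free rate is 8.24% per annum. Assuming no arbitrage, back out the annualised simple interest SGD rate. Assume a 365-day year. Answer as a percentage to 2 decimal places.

5.11%

T = 327/365 years.
By CIP, F/S equals the ZAR-to-SGD growth ratio: 9.994/9.733 = 1.0268160.
The ZAR side grows by 1 + 0.0824×327/365 = 1.0738214.
That pins the SGD growth at 1.0457778.
r = (1.0457778 − 1)/(327/365) = 0.051098 → 5.11%.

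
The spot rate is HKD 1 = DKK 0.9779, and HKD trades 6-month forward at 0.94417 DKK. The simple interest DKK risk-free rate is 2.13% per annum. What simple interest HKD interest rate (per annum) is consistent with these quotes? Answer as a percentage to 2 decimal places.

9.35%

T = 6/12 years.
CIP gives F = S · g_DKK/g_HKD, so g_DKK/g_HKD = 0.94417/0.9779 = 0.9655077.
DKK growth factor: 1 + 0.0213×6/12 = 1.010650.
Hence g_HKD = 1.046755.
r = (1.046755 − 1)/(6/12) = 0.093510 → 9.35%.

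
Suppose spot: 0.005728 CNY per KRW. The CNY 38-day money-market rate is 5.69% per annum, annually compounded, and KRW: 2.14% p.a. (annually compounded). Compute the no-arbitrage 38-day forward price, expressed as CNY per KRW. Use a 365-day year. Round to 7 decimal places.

T = 38/365 years.
CNY growth factor: (1 + 0.0569)^(38/365) = 1.0057781.
Growth of 1 KRW over T: (1 + 0.0214)^(38/365) = 1.0022069.
So F = 0.005728 × 1.0057781 / 1.0022069 = 0.005748411 (CNY/KRW).

0.0057484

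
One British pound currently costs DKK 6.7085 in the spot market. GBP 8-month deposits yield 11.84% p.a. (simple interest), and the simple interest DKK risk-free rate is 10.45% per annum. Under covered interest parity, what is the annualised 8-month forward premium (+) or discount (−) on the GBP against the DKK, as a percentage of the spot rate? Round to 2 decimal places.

T = 8/12 years.
CIP forward (DKK per GBP) = 6.7085 × 1.0696667/1.0789333 = 6.6508829.
(F − S)/S ÷ T = (6.6508829 − 6.7085)/6.7085/(8/12) = -0.012883 → -1.29%.

-1.29%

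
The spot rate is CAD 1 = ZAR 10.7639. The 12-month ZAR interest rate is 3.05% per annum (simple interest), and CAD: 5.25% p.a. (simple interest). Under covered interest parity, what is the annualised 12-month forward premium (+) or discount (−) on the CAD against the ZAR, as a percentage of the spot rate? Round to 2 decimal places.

T = 1 year.
CIP forward (ZAR per CAD) = 10.7639 × 1.030500/1.052500 = 10.5389064.
Annualised premium = (F − S)/S × (1/T) = (10.5389064 − 10.7639)/10.7639 ÷ 1 = -2.09%.

-2.09%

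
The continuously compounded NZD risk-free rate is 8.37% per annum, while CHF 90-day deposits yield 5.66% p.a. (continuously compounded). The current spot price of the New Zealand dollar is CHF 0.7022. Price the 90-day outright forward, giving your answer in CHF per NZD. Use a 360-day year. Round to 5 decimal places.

0.69746

T = 90/360 years.
CHF accumulates by e^(0.0566×90/360) = 1.0142506.
NZD growth factor: e^(0.0837×90/360) = 1.0211455.
So F = 0.7022 × 1.0142506 / 1.0211455 = 0.6974587 (CHF/NZD).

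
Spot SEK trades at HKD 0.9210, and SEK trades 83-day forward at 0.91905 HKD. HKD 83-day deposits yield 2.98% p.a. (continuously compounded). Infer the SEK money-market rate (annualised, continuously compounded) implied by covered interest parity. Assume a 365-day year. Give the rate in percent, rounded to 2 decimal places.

T = 83/365 years.
F/S = 0.91905/0.921 = 0.9978827 = (growth of HKD) / (growth of SEK).
The HKD side grows by e^(0.0298×83/365) = 1.0067995.
Hence g_SEK = 1.0089357.
Take logs: ln 1.0089357 / (83/365) = 0.039121, so 3.91%.

3.91%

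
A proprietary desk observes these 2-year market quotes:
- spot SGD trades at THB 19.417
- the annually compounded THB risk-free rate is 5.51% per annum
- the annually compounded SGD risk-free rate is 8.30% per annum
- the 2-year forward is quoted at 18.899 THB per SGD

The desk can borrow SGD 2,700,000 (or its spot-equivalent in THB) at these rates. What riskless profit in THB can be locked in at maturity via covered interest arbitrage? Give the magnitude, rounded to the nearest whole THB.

THB 1,486,959

T = 2 years.
Invest the SGD and cover forward: 2,700,000 × 1.172889 × 18.899 = THB 59,849,358.87.
Convert at spot and invest in THB: 2,700,000 × 19.417 × 1.11323601 = THB 58,362,399.74.
The quoted forward overvalues SGD, so borrow THB, buy SGD at spot, deposit the SGD at 8.30%, and sell the proceeds forward at 18.899.
The gap between the two covered legs is THB 1,486,959.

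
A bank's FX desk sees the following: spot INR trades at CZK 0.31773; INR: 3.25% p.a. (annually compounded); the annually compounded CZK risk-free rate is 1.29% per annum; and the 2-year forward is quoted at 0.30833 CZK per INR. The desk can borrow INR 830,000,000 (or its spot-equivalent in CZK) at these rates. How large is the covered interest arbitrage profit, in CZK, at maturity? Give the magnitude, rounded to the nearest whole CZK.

CZK 2,254,957

T = 2 years.
Keep in INR, deliver into the forward: 830,000,000·1.06605625·0.30833 = CZK 272,818,612.56.
Swap to CZK now, deposit: 830,000,000·0.31773·1.02596641 = CZK 270,563,655.18.
The quoted forward overvalues INR, so borrow CZK, buy INR at spot, deposit the INR at 3.25%, and sell the proceeds forward at 0.30833.
Profit = 272,818,612.56 − 270,563,655.18 = CZK 2,254,957.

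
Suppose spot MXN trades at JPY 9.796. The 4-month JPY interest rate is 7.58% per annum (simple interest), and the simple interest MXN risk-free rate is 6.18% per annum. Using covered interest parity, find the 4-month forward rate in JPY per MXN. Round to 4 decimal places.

T = 4/12 years.
Growth of 1 JPY over T: 1 + 0.0758×4/12 = 1.0252667.
MXN accumulates by 1 + 0.0618×4/12 = 1.020600.
So F = 9.796 × 1.0252667 / 1.020600 = 9.840792 (JPY/MXN).

9.8408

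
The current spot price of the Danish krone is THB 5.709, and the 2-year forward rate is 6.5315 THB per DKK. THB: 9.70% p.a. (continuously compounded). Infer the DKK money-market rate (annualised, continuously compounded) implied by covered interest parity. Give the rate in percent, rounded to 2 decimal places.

T = 2 years.
CIP gives F = S · g_THB/g_DKK, so g_THB/g_DKK = 6.5315/5.709 = 1.1440708.
THB growth factor: e^(0.0970×2) = 1.2140963.
Hence g_DKK = 1.0612073.
r = ln(1.0612073)/2 = 0.029704 → 2.97%.

2.97%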